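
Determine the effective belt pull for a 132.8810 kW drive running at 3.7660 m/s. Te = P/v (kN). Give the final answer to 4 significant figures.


Te = P / v = 132.8810 / 3.7660
Te = 35.28 kN


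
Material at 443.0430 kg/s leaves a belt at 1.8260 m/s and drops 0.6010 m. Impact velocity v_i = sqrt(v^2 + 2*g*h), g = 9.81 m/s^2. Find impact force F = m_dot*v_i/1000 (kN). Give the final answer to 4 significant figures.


v_i = sqrt(1.8260^2 + 2*9.81*0.6010) = 3.8892 m/s
F = 443.0430 * 3.8892 / 1000
F = 1.723 kN


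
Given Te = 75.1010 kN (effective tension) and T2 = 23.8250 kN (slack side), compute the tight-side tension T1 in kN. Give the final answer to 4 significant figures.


T1 = Te + T2 = 75.1010 + 23.8250
T1 = 98.93 kN


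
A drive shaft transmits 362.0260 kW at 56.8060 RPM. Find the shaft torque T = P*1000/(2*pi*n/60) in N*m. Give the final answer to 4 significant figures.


omega = 2*pi*56.8060/60 = 5.94871 rad/s
T = 362.0260*1000 / 5.94871
T = 60860 N*m


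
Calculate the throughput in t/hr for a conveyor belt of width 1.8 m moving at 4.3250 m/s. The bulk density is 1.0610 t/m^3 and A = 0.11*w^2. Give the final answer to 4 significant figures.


A = 0.11 * 1.8^2 = 0.3564 m^2
C = 0.3564 * 4.3250 * 1.0610 * 3600
C = 5888 t/hr


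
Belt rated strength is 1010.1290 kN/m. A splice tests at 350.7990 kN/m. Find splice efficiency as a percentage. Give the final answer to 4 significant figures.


Eff = 350.7990 / 1010.1290 * 100
Eff = 34.73 %


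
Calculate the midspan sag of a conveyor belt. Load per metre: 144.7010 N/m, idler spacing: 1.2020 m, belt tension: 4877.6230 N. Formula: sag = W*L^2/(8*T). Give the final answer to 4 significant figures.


sag = 144.7010 * 1.2020^2 / (8 * 4877.6230)
sag = 0.005358 m


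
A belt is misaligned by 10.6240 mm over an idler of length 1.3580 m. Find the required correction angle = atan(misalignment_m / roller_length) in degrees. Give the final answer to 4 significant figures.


misalign_m = 10.6240 / 1000 = 0.010624 m
angle = atan(0.010624 / 1.3580)
angle = 0.4482 deg


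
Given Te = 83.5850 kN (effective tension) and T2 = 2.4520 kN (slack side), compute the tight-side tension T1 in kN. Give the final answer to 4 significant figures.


T1 = Te + T2 = 83.5850 + 2.4520
T1 = 86.04 kN


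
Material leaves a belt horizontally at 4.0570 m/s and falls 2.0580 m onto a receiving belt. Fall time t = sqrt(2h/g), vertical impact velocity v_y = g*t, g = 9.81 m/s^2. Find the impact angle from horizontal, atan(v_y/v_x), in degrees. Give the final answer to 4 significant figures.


t = sqrt(2*2.0580/9.81) = 0.647744 s
v_y = 9.81 * 0.647744 = 6.35437 m/s
angle = atan(6.35437 / 4.0570) = 57.44 deg


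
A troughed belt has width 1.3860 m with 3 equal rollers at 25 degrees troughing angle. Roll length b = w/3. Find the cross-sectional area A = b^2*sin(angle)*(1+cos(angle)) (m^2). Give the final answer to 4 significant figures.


b = 1.3860/3 = 0.462 m
A = 0.462^2 * sin(25 deg) * (1 + cos(25 deg))
A = 0.1720 m^2


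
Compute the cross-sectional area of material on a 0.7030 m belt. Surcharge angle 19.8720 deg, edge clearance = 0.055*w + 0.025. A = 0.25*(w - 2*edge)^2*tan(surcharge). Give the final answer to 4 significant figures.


edge = 0.055*0.7030 + 0.025 = 0.063665 m
ew = 0.7030 - 2*0.063665 = 0.57567 m
A = 0.25 * 0.57567^2 * tan(19.8720 deg)
A = 0.02995 m^2


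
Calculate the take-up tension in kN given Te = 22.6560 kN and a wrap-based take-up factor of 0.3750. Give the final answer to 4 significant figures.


T_tu = 22.6560 * 0.3750
T_tu = 8.496 kN


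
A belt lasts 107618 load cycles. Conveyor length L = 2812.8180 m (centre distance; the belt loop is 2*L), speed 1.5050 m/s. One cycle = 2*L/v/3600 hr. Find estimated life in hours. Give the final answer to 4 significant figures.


cycle_time = 2 * 2812.8180 / 1.5050 / 3600 = 1.03832 hr
life = 107618 * 1.03832 = 111700 hours


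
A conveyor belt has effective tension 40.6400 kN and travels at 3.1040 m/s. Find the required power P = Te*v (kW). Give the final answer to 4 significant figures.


P = Te * v = 40.6400 * 3.1040
P = 126.1 kW


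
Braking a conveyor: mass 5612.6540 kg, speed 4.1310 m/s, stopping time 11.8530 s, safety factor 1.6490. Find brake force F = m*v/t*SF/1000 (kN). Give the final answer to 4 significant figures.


F = 5612.6540 * 4.1310 / 11.8530 * 1.6490 / 1000
F = 3.226 kN


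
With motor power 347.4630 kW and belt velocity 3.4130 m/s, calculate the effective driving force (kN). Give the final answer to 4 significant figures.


Te = P / v = 347.4630 / 3.4130
Te = 101.8 kN


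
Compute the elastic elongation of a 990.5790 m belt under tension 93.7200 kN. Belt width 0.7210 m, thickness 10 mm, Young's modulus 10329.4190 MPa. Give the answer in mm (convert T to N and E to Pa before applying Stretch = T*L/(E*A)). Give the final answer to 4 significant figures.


A = 0.7210 * 0.01 = 0.00721 m^2
Stretch = 93.7200*1000 * 990.5790 / (10329.4190e6 * 0.00721) * 1000
Stretch = 1247 mm


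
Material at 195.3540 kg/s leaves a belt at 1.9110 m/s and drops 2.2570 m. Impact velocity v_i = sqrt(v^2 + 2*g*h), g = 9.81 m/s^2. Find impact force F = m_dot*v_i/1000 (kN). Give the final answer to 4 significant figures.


v_i = sqrt(1.9110^2 + 2*9.81*2.2570) = 6.92346 m/s
F = 195.3540 * 6.92346 / 1000
F = 1.353 kN


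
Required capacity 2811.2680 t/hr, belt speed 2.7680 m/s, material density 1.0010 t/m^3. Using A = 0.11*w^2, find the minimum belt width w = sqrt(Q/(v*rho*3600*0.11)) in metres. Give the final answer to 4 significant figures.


A_req = 2811.2680 / (2.7680 * 1.0010 * 3600) = 0.281838 m^2
w = sqrt(0.281838 / 0.11)
w = 1.601 m


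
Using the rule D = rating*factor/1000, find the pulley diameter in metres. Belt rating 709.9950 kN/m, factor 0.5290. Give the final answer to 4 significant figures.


D = 709.9950 * 0.5290 / 1000
D = 0.3756 m


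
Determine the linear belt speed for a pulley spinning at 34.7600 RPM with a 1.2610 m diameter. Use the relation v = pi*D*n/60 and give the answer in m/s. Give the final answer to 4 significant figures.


v = pi * 1.2610 * 34.7600 / 60
v = 2.295 m/s


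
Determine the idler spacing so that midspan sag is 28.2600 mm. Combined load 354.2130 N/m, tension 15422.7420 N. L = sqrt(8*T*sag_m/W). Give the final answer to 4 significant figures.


sag = 28.2600/1000 = 0.028260 m
L = sqrt(8 * 15422.7420 * 0.028260 / 354.2130)
L = 3.137 m


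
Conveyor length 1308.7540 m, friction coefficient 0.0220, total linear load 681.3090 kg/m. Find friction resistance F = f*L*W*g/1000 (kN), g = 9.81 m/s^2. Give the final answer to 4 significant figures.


F = 0.0220 * 1308.7540 * 681.3090 * 9.81 / 1000
F = 192.4 kN


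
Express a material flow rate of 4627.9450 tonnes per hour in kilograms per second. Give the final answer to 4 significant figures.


m_dot = 4627.9450 * 1000 / 3600
m_dot = 1286 kg/s


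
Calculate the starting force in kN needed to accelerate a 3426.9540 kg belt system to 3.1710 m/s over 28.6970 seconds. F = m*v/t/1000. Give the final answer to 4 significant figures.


F = 3426.9540 * 3.1710 / 28.6970 / 1000
F = 0.3787 kN


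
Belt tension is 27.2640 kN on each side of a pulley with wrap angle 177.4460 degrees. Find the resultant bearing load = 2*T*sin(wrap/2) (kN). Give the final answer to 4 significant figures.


F = 2 * 27.2640 * sin(177.4460/2 deg)
F = 54.51 kN


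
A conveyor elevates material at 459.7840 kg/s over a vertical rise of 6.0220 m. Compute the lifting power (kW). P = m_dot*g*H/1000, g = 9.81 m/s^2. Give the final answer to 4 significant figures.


P = 459.7840 * 9.81 * 6.0220 / 1000
P = 27.16 kW


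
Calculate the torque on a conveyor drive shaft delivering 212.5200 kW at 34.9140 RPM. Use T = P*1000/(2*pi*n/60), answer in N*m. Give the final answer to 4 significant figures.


omega = 2*pi*34.9140/60 = 3.65619 rad/s
T = 212.5200*1000 / 3.65619
T = 58130 N*m


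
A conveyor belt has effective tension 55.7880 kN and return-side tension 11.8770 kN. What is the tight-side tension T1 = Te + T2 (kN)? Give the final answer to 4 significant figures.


T1 = Te + T2 = 55.7880 + 11.8770
T1 = 67.66 kN


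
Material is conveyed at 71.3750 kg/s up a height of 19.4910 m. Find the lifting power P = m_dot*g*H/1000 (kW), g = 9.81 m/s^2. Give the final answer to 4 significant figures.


P = 71.3750 * 9.81 * 19.4910 / 1000
P = 13.65 kW


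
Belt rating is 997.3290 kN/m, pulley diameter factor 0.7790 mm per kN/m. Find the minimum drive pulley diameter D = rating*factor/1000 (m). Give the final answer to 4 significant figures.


D = 997.3290 * 0.7790 / 1000
D = 0.7769 m


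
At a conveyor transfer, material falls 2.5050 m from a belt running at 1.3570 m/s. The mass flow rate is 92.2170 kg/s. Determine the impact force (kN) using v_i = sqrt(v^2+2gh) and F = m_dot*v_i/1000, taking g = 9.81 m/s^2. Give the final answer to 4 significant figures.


v_i = sqrt(1.3570^2 + 2*9.81*2.5050) = 7.1407 m/s
F = 92.2170 * 7.1407 / 1000
F = 0.6585 kN


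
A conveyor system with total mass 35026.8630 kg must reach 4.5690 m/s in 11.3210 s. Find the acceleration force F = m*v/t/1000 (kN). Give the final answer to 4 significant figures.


F = 35026.8630 * 4.5690 / 11.3210 / 1000
F = 14.14 kN


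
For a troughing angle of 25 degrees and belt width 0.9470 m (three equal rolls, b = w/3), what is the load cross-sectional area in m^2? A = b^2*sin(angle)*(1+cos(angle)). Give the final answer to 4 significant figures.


b = 0.9470/3 = 0.315667 m
A = 0.315667^2 * sin(25 deg) * (1 + cos(25 deg))
A = 0.08028 m^2


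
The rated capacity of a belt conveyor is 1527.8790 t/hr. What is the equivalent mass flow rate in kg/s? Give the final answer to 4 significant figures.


m_dot = 1527.8790 * 1000 / 3600
m_dot = 424.4 kg/s


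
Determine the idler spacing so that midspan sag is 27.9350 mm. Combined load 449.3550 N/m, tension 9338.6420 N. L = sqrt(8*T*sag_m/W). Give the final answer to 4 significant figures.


sag = 27.9350/1000 = 0.027935 m
L = sqrt(8 * 9338.6420 * 0.027935 / 449.3550)
L = 2.155 m


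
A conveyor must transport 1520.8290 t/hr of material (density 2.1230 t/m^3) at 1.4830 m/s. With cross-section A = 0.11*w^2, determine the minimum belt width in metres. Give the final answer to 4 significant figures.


A_req = 1520.8290 / (1.4830 * 2.1230 * 3600) = 0.13418 m^2
w = sqrt(0.13418 / 0.11)
w = 1.104 m


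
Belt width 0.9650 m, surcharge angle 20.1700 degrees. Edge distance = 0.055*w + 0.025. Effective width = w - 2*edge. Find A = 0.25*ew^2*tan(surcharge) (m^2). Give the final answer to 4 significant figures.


edge = 0.055*0.9650 + 0.025 = 0.078075 m
ew = 0.9650 - 2*0.078075 = 0.80885 m
A = 0.25 * 0.80885^2 * tan(20.1700 deg)
A = 0.06008 m^2


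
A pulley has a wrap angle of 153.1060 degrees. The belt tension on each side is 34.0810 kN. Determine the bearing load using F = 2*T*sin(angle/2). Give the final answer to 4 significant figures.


F = 2 * 34.0810 * sin(153.1060/2 deg)
F = 66.29 kN


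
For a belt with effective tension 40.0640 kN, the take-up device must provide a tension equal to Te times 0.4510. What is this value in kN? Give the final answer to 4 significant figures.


T_tu = 40.0640 * 0.4510
T_tu = 18.07 kN


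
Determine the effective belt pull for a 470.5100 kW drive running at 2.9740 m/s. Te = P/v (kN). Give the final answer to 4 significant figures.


Te = P / v = 470.5100 / 2.9740
Te = 158.2 kN


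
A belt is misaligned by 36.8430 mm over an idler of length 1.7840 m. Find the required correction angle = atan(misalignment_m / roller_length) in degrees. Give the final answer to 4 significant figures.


misalign_m = 36.8430 / 1000 = 0.036843 m
angle = atan(0.036843 / 1.7840)
angle = 1.183 deg


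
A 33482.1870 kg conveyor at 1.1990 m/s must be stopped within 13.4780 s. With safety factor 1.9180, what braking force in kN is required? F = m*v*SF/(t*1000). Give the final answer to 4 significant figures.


F = 33482.1870 * 1.1990 / 13.4780 * 1.9180 / 1000
F = 5.713 kN


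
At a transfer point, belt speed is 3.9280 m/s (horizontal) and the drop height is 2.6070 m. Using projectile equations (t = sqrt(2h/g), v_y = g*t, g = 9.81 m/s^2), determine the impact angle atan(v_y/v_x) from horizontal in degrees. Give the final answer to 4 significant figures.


t = sqrt(2*2.6070/9.81) = 0.729039 s
v_y = 9.81 * 0.729039 = 7.15187 m/s
angle = atan(7.15187 / 3.9280) = 61.22 deg


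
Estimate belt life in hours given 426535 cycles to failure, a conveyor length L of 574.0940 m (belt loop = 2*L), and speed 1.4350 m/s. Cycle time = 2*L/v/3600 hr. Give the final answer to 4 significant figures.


cycle_time = 2 * 574.0940 / 1.4350 / 3600 = 0.222259 hr
life = 426535 * 0.222259 = 94800 hours


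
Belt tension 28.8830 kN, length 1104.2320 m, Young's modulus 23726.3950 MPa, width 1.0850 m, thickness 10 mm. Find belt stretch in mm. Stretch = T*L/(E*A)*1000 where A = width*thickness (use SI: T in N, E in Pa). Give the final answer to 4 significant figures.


A = 1.0850 * 0.01 = 0.01085 m^2
Stretch = 28.8830*1000 * 1104.2320 / (23726.3950e6 * 0.01085) * 1000
Stretch = 123.9 mm


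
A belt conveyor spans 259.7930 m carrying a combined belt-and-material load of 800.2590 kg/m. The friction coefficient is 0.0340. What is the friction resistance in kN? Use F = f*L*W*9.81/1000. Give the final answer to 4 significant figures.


F = 0.0340 * 259.7930 * 800.2590 * 9.81 / 1000
F = 69.34 kN


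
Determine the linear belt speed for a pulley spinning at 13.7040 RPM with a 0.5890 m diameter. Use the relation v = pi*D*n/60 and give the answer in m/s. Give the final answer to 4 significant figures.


v = pi * 0.5890 * 13.7040 / 60
v = 0.4226 m/s


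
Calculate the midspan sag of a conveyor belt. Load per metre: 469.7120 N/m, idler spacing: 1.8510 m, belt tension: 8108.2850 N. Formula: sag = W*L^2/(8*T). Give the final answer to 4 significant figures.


sag = 469.7120 * 1.8510^2 / (8 * 8108.2850)
sag = 0.02481 m


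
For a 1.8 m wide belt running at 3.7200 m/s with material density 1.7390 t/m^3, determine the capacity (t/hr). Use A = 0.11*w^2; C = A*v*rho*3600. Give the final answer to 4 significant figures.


A = 0.11 * 1.8^2 = 0.3564 m^2
C = 0.3564 * 3.7200 * 1.7390 * 3600
C = 8300 t/hr


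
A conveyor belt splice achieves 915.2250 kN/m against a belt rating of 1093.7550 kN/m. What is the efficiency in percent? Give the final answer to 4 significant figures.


Eff = 915.2250 / 1093.7550 * 100
Eff = 83.68 %


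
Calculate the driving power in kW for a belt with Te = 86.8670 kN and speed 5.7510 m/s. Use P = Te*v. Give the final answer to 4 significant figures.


P = Te * v = 86.8670 * 5.7510
P = 499.6 kW


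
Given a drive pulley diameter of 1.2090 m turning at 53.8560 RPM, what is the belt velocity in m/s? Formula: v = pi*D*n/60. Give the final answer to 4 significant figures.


v = pi * 1.2090 * 53.8560 / 60
v = 3.409 m/s


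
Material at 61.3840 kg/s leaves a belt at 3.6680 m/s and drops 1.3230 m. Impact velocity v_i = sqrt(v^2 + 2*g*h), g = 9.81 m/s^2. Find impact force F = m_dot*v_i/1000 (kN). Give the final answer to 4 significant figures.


v_i = sqrt(3.6680^2 + 2*9.81*1.3230) = 6.27786 m/s
F = 61.3840 * 6.27786 / 1000
F = 0.3854 kN


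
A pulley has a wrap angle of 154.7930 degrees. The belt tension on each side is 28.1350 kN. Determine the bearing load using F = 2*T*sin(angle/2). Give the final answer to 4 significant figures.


F = 2 * 28.1350 * sin(154.7930/2 deg)
F = 54.91 kN


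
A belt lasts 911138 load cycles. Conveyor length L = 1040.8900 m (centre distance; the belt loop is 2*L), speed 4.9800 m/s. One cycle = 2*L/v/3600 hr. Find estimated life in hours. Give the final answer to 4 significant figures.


cycle_time = 2 * 1040.8900 / 4.9800 / 3600 = 0.116119 hr
life = 911138 * 0.116119 = 105800 hours


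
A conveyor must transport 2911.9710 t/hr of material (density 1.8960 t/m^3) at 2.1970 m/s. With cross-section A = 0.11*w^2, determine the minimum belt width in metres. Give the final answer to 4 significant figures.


A_req = 2911.9710 / (2.1970 * 1.8960 * 3600) = 0.194185 m^2
w = sqrt(0.194185 / 0.11)
w = 1.329 m


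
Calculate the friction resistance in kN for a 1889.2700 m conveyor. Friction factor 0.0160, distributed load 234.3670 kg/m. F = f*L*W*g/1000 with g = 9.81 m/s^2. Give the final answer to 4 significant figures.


F = 0.0160 * 1889.2700 * 234.3670 * 9.81 / 1000
F = 69.50 kN


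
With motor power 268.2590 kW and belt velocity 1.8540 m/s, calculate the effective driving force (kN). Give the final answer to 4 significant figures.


Te = P / v = 268.2590 / 1.8540
Te = 144.7 kN


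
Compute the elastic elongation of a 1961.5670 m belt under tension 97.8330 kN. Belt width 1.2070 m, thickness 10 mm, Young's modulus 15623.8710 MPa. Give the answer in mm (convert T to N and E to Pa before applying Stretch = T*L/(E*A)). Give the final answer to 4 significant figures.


A = 1.2070 * 0.01 = 0.01207 m^2
Stretch = 97.8330*1000 * 1961.5670 / (15623.8710e6 * 0.01207) * 1000
Stretch = 1018 mm


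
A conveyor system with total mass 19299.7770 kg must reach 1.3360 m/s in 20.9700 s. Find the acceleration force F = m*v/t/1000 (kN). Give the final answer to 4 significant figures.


F = 19299.7770 * 1.3360 / 20.9700 / 1000
F = 1.230 kN


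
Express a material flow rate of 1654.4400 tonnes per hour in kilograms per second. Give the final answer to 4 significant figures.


m_dot = 1654.4400 * 1000 / 3600
m_dot = 459.6 kg/s


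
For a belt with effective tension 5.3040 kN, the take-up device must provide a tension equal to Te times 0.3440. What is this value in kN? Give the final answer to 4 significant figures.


T_tu = 5.3040 * 0.3440
T_tu = 1.825 kN


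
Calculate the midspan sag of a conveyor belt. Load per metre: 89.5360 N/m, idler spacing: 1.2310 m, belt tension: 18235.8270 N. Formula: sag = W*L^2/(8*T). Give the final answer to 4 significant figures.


sag = 89.5360 * 1.2310^2 / (8 * 18235.8270)
sag = 0.0009300 m


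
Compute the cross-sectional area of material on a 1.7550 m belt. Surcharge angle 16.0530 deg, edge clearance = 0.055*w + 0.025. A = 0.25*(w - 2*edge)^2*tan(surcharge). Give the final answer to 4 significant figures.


edge = 0.055*1.7550 + 0.025 = 0.121525 m
ew = 1.7550 - 2*0.121525 = 1.51195 m
A = 0.25 * 1.51195^2 * tan(16.0530 deg)
A = 0.1644 m^2


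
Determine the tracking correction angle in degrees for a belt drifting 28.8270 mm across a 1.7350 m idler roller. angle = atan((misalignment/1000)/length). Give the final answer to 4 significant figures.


misalign_m = 28.8270 / 1000 = 0.028827 m
angle = atan(0.028827 / 1.7350)
angle = 0.9519 deg


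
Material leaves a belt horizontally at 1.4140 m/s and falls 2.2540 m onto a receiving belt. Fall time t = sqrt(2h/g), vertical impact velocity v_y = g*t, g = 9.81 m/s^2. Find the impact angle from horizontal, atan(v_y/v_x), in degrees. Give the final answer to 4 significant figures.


t = sqrt(2*2.2540/9.81) = 0.677887 s
v_y = 9.81 * 0.677887 = 6.65007 m/s
angle = atan(6.65007 / 1.4140) = 78.00 deg


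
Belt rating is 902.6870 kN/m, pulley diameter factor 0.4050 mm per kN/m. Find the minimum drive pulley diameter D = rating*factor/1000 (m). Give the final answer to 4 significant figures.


D = 902.6870 * 0.4050 / 1000
D = 0.3656 m


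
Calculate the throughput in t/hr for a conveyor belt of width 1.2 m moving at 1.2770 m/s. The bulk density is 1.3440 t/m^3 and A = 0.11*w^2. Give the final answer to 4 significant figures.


A = 0.11 * 1.2^2 = 0.1584 m^2
C = 0.1584 * 1.2770 * 1.3440 * 3600
C = 978.7 t/hr


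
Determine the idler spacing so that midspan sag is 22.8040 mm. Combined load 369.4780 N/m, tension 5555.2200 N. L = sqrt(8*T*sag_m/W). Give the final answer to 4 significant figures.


sag = 22.8040/1000 = 0.022804 m
L = sqrt(8 * 5555.2200 * 0.022804 / 369.4780)
L = 1.656 m


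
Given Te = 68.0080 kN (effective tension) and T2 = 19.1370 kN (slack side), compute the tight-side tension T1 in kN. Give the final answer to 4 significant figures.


T1 = Te + T2 = 68.0080 + 19.1370
T1 = 87.14 kN


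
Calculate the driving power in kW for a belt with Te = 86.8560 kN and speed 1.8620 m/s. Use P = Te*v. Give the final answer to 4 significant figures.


P = Te * v = 86.8560 * 1.8620
P = 161.7 kW


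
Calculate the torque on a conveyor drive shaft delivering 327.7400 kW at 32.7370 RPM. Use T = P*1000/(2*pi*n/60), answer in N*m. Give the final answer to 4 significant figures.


omega = 2*pi*32.7370/60 = 3.42821 rad/s
T = 327.7400*1000 / 3.42821
T = 95600 N*m


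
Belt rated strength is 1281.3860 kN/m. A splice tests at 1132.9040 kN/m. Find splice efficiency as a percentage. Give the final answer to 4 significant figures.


Eff = 1132.9040 / 1281.3860 * 100
Eff = 88.41 %


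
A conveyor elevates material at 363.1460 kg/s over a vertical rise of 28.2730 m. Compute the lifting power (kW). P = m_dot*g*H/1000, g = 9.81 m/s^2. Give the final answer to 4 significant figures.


P = 363.1460 * 9.81 * 28.2730 / 1000
P = 100.7 kW


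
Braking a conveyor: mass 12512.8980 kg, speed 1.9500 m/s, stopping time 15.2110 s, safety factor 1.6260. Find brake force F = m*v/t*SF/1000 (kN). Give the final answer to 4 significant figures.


F = 12512.8980 * 1.9500 / 15.2110 * 1.6260 / 1000
F = 2.608 kN


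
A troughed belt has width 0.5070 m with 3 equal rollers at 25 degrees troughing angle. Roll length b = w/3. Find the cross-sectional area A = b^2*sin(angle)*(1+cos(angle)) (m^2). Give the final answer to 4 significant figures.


b = 0.5070/3 = 0.169 m
A = 0.169^2 * sin(25 deg) * (1 + cos(25 deg))
A = 0.02301 m^2


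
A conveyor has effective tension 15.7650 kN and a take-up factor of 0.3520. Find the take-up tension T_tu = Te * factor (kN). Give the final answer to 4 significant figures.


T_tu = 15.7650 * 0.3520
T_tu = 5.549 kN


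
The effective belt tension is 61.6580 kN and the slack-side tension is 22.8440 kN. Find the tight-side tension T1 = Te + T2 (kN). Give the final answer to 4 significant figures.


T1 = Te + T2 = 61.6580 + 22.8440
T1 = 84.50 kN


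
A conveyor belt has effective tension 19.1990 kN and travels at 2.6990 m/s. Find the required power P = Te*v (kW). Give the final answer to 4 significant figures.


P = Te * v = 19.1990 * 2.6990
P = 51.82 kW


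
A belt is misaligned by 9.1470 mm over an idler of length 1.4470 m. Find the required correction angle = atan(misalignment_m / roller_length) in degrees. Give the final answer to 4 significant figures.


misalign_m = 9.1470 / 1000 = 0.009147 m
angle = atan(0.009147 / 1.4470)
angle = 0.3622 deg


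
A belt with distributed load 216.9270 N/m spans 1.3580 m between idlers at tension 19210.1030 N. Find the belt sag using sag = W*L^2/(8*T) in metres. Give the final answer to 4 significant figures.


sag = 216.9270 * 1.3580^2 / (8 * 19210.1030)
sag = 0.002603 m


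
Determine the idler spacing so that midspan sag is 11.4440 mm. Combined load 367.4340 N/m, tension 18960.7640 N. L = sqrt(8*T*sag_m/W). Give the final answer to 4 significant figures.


sag = 11.4440/1000 = 0.011444 m
L = sqrt(8 * 18960.7640 * 0.011444 / 367.4340)
L = 2.174 m


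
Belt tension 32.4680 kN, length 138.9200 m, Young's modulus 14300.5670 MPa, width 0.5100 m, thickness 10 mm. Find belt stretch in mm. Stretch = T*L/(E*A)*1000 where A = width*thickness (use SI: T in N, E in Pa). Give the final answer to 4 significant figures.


A = 0.5100 * 0.01 = 0.00510 m^2
Stretch = 32.4680*1000 * 138.9200 / (14300.5670e6 * 0.00510) * 1000
Stretch = 61.84 mm


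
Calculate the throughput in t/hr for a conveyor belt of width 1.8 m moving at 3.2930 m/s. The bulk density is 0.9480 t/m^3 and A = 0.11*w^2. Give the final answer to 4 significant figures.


A = 0.11 * 1.8^2 = 0.3564 m^2
C = 0.3564 * 3.2930 * 0.9480 * 3600
C = 4005 t/hr


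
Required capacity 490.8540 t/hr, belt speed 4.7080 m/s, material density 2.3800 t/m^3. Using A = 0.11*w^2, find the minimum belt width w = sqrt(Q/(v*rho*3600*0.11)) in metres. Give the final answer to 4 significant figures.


A_req = 490.8540 / (4.7080 * 2.3800 * 3600) = 0.0121685 m^2
w = sqrt(0.0121685 / 0.11)
w = 0.3326 m


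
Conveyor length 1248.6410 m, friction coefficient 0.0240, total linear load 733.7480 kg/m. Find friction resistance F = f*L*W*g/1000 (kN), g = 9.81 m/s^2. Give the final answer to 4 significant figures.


F = 0.0240 * 1248.6410 * 733.7480 * 9.81 / 1000
F = 215.7 kN


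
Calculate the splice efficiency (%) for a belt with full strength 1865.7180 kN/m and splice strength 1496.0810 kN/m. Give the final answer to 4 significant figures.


Eff = 1496.0810 / 1865.7180 * 100
Eff = 80.19 %


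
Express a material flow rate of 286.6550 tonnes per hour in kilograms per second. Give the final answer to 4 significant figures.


m_dot = 286.6550 * 1000 / 3600
m_dot = 79.63 kg/s


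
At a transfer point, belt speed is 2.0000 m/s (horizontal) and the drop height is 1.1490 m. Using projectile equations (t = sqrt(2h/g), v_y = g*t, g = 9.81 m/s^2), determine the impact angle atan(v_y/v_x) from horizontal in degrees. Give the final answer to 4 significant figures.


t = sqrt(2*1.1490/9.81) = 0.483995 s
v_y = 9.81 * 0.483995 = 4.74799 m/s
angle = atan(4.74799 / 2.0000) = 67.16 deg


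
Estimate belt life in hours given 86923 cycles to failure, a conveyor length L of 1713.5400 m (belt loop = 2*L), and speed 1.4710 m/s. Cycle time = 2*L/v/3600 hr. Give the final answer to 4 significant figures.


cycle_time = 2 * 1713.5400 / 1.4710 / 3600 = 0.647156 hr
life = 86923 * 0.647156 = 56250 hours


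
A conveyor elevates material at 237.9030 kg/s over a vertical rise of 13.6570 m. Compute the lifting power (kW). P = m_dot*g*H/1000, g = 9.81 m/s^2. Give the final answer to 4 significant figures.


P = 237.9030 * 9.81 * 13.6570 / 1000
P = 31.87 kW


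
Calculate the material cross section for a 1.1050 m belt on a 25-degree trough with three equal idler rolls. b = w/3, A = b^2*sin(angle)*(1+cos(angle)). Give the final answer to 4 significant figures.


b = 1.1050/3 = 0.368333 m
A = 0.368333^2 * sin(25 deg) * (1 + cos(25 deg))
A = 0.1093 m^2


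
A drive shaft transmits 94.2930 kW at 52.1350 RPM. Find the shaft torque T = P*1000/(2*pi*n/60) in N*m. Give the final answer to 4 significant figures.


omega = 2*pi*52.1350/60 = 5.45956 rad/s
T = 94.2930*1000 / 5.45956
T = 17270 N*m


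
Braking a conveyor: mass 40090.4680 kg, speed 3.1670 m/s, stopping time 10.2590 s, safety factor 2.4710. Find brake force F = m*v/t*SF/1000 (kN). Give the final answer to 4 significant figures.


F = 40090.4680 * 3.1670 / 10.2590 * 2.4710 / 1000
F = 30.58 kN


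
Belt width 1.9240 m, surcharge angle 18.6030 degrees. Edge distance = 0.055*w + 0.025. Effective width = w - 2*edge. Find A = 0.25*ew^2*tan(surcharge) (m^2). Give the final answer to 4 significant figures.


edge = 0.055*1.9240 + 0.025 = 0.13082 m
ew = 1.9240 - 2*0.13082 = 1.66236 m
A = 0.25 * 1.66236^2 * tan(18.6030 deg)
A = 0.2325 m^2


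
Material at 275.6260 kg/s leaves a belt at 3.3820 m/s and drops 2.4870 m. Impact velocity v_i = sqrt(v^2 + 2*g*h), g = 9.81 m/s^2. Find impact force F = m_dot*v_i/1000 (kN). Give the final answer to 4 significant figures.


v_i = sqrt(3.3820^2 + 2*9.81*2.4870) = 7.76098 m/s
F = 275.6260 * 7.76098 / 1000
F = 2.139 kN


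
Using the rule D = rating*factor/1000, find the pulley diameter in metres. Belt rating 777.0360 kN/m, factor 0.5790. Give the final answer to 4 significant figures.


D = 777.0360 * 0.5790 / 1000
D = 0.4499 m


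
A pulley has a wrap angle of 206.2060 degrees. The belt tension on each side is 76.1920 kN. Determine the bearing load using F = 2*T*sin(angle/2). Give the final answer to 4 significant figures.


F = 2 * 76.1920 * sin(206.2060/2 deg)
F = 148.4 kN


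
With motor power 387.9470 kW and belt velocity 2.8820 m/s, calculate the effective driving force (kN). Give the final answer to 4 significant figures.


Te = P / v = 387.9470 / 2.8820
Te = 134.6 kN


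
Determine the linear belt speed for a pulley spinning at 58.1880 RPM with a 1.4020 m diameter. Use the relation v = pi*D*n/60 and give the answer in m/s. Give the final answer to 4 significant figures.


v = pi * 1.4020 * 58.1880 / 60
v = 4.271 m/s


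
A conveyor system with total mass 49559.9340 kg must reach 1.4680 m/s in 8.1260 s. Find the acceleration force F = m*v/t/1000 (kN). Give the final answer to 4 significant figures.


F = 49559.9340 * 1.4680 / 8.1260 / 1000
F = 8.953 kN


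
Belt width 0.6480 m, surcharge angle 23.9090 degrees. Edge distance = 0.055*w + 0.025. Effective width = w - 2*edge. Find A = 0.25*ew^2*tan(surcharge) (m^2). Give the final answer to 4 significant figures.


edge = 0.055*0.6480 + 0.025 = 0.06064 m
ew = 0.6480 - 2*0.06064 = 0.52672 m
A = 0.25 * 0.52672^2 * tan(23.9090 deg)
A = 0.03075 m^2


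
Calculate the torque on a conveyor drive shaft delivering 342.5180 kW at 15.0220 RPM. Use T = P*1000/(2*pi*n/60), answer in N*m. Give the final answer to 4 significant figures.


omega = 2*pi*15.0220/60 = 1.5731 rad/s
T = 342.5180*1000 / 1.5731
T = 217700 N*m


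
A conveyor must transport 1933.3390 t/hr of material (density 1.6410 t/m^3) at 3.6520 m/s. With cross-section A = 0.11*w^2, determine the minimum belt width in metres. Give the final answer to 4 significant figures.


A_req = 1933.3390 / (3.6520 * 1.6410 * 3600) = 0.089612 m^2
w = sqrt(0.089612 / 0.11)
w = 0.9026 m


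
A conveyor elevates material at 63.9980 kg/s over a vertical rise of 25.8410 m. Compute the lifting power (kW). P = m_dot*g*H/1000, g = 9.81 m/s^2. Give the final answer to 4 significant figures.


P = 63.9980 * 9.81 * 25.8410 / 1000
P = 16.22 kW


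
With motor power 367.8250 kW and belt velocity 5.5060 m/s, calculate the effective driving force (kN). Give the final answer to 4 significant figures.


Te = P / v = 367.8250 / 5.5060
Te = 66.80 kN


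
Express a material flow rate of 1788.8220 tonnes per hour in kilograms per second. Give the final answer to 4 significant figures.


m_dot = 1788.8220 * 1000 / 3600
m_dot = 496.9 kg/s


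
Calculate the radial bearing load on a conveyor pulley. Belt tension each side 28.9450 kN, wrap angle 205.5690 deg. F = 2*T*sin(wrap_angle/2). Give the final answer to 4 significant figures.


F = 2 * 28.9450 * sin(205.5690/2 deg)
F = 56.45 kN


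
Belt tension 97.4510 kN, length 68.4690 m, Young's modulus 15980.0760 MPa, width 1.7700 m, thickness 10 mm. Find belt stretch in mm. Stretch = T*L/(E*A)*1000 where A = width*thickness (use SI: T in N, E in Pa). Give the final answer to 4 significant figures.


A = 1.7700 * 0.01 = 0.01770 m^2
Stretch = 97.4510*1000 * 68.4690 / (15980.0760e6 * 0.01770) * 1000
Stretch = 23.59 mm


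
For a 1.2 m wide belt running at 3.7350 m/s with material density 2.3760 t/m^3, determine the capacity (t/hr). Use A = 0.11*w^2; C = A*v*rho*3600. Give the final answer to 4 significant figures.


A = 0.11 * 1.2^2 = 0.1584 m^2
C = 0.1584 * 3.7350 * 2.3760 * 3600
C = 5061 t/hr


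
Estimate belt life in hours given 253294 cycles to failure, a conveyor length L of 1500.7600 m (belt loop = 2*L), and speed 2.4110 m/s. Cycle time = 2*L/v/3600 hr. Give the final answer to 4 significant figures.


cycle_time = 2 * 1500.7600 / 2.4110 / 3600 = 0.345813 hr
life = 253294 * 0.345813 = 87590 hours


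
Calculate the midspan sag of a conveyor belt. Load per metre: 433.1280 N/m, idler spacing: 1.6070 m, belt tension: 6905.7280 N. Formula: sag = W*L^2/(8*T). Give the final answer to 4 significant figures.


sag = 433.1280 * 1.6070^2 / (8 * 6905.7280)
sag = 0.02025 m


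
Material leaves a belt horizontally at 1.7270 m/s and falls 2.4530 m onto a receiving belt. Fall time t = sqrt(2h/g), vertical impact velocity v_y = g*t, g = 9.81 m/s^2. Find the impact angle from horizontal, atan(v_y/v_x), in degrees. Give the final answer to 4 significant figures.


t = sqrt(2*2.4530/9.81) = 0.707179 s
v_y = 9.81 * 0.707179 = 6.93743 m/s
angle = atan(6.93743 / 1.7270) = 76.02 deg


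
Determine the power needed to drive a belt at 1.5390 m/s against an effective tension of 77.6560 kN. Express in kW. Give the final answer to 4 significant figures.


P = Te * v = 77.6560 * 1.5390
P = 119.5 kW


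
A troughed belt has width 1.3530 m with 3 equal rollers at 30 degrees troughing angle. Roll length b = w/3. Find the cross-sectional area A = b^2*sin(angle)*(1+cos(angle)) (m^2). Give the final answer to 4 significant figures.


b = 1.3530/3 = 0.451 m
A = 0.451^2 * sin(30 deg) * (1 + cos(30 deg))
A = 0.1898 m^2


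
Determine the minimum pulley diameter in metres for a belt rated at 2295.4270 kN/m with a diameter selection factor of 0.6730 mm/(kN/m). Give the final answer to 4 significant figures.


D = 2295.4270 * 0.6730 / 1000
D = 1.545 m


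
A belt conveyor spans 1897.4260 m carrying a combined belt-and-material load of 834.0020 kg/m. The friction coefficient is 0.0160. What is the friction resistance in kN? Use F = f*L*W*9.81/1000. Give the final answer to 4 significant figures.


F = 0.0160 * 1897.4260 * 834.0020 * 9.81 / 1000
F = 248.4 kN


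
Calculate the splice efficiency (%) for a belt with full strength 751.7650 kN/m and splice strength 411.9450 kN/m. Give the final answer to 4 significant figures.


Eff = 411.9450 / 751.7650 * 100
Eff = 54.80 %


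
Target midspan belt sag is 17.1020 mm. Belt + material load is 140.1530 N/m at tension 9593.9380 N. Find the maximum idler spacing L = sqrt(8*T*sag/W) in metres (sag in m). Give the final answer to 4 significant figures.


sag = 17.1020/1000 = 0.017102 m
L = sqrt(8 * 9593.9380 * 0.017102 / 140.1530)
L = 3.060 m


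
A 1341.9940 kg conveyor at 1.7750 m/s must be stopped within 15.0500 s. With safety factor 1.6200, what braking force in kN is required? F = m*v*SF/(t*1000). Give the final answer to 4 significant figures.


F = 1341.9940 * 1.7750 / 15.0500 * 1.6200 / 1000
F = 0.2564 kN


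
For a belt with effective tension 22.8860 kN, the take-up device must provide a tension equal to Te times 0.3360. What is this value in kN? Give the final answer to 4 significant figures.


T_tu = 22.8860 * 0.3360
T_tu = 7.690 kN


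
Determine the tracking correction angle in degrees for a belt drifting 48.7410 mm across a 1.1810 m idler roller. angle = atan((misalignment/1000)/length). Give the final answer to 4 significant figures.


misalign_m = 48.7410 / 1000 = 0.048741 m
angle = atan(0.048741 / 1.1810)
angle = 2.363 deg


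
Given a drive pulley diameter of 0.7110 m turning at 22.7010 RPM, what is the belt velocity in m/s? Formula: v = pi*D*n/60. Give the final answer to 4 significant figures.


v = pi * 0.7110 * 22.7010 / 60
v = 0.8451 m/s


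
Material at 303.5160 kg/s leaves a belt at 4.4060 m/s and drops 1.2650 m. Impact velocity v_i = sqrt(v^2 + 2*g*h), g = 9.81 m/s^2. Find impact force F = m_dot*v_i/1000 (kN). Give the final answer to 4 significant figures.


v_i = sqrt(4.4060^2 + 2*9.81*1.2650) = 6.65072 m/s
F = 303.5160 * 6.65072 / 1000
F = 2.019 kN


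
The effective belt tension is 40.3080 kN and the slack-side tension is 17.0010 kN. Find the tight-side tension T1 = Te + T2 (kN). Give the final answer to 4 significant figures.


T1 = Te + T2 = 40.3080 + 17.0010
T1 = 57.31 kN


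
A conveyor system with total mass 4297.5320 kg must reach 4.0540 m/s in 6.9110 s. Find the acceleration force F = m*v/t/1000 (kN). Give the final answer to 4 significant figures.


F = 4297.5320 * 4.0540 / 6.9110 / 1000
F = 2.521 kN


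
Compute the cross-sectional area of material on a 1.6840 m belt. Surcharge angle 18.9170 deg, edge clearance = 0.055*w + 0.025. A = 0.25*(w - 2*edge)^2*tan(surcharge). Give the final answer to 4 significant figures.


edge = 0.055*1.6840 + 0.025 = 0.11762 m
ew = 1.6840 - 2*0.11762 = 1.44876 m
A = 0.25 * 1.44876^2 * tan(18.9170 deg)
A = 0.1798 m^2


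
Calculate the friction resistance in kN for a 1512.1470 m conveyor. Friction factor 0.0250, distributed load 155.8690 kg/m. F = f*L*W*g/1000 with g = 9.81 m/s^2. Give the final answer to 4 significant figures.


F = 0.0250 * 1512.1470 * 155.8690 * 9.81 / 1000
F = 57.80 kN


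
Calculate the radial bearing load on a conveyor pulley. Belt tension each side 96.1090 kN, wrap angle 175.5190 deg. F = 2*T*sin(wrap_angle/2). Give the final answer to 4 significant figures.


F = 2 * 96.1090 * sin(175.5190/2 deg)
F = 192.1 kN


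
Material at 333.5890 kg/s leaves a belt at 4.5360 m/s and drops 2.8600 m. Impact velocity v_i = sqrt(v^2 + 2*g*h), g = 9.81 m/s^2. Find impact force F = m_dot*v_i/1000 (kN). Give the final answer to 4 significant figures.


v_i = sqrt(4.5360^2 + 2*9.81*2.8600) = 8.7572 m/s
F = 333.5890 * 8.7572 / 1000
F = 2.921 kN


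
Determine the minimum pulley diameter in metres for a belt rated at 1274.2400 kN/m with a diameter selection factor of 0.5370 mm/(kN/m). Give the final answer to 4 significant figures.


D = 1274.2400 * 0.5370 / 1000
D = 0.6843 m


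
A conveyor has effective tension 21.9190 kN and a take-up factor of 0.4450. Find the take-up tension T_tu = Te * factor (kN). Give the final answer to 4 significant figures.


T_tu = 21.9190 * 0.4450
T_tu = 9.754 kN


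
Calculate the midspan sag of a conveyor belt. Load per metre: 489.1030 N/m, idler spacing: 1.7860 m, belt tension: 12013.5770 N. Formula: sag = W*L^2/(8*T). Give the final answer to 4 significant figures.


sag = 489.1030 * 1.7860^2 / (8 * 12013.5770)
sag = 0.01623 m


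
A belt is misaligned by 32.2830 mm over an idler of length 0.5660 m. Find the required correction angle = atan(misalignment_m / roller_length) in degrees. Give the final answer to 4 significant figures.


misalign_m = 32.2830 / 1000 = 0.032283 m
angle = atan(0.032283 / 0.5660)
angle = 3.264 deg


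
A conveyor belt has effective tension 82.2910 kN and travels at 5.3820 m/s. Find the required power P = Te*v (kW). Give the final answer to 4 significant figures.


P = Te * v = 82.2910 * 5.3820
P = 442.9 kW


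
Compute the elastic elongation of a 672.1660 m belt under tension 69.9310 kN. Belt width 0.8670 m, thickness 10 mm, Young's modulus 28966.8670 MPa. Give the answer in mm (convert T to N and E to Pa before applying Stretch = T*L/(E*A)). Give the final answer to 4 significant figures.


A = 0.8670 * 0.01 = 0.00867 m^2
Stretch = 69.9310*1000 * 672.1660 / (28966.8670e6 * 0.00867) * 1000
Stretch = 187.2 mm


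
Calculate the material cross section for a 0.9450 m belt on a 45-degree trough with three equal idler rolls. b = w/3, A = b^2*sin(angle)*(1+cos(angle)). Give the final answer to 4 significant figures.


b = 0.9450/3 = 0.315 m
A = 0.315^2 * sin(45 deg) * (1 + cos(45 deg))
A = 0.1198 m^2


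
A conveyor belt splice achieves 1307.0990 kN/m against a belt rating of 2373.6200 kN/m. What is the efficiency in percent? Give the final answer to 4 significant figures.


Eff = 1307.0990 / 2373.6200 * 100
Eff = 55.07 %


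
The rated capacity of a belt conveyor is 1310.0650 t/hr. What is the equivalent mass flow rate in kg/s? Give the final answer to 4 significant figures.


m_dot = 1310.0650 * 1000 / 3600
m_dot = 363.9 kg/s


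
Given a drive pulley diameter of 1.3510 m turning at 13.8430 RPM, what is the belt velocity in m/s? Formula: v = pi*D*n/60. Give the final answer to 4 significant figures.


v = pi * 1.3510 * 13.8430 / 60
v = 0.9792 m/s


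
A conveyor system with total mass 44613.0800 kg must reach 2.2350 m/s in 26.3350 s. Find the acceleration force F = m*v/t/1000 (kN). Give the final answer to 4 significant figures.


F = 44613.0800 * 2.2350 / 26.3350 / 1000
F = 3.786 kN
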